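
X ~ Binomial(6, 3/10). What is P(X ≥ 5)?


P(X ≥ 5) = Σ P(X=i) for i=5..6
P(X=5) = 5103/500000
P(X=6) = 729/1000000
Sum = 2187/200000

P(X ≥ 5) = 2187/200000 ≈ 1.09%


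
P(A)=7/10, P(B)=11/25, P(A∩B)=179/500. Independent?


P(A)×P(B) = 77/250
P(A∩B) = 179/500
Not equal → NOT independent

No, not independent


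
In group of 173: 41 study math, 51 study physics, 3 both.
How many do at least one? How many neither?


|A∪B| = 41+51-3 = 89
Neither = 173-89 = 84

At least one: 89; Neither: 84


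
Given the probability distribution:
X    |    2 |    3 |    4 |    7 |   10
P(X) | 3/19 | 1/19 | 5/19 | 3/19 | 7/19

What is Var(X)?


E[X] = 120/19
E[X²] = 948/19
Var(X) = E[X²] - (E[X])² = 948/19 - 14400/361 = 3612/361

Var(X) = 3612/361 ≈ 10.0055


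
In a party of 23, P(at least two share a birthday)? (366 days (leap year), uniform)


P(all different) = Π(366-i)/366 for i=0..22
= 0.493677
P(match) = 1 - 0.493677 = 0.506323

P ≈ 0.5063 ≈ 50.63%


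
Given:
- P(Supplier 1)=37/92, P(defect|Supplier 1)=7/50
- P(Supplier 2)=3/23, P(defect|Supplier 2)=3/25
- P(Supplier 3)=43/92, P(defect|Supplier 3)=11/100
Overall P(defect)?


P(B) = Σ P(B|Aᵢ)×P(Aᵢ)
  7/50×37/92 = 259/4600
  3/25×3/23 = 9/575
  11/100×43/92 = 473/9200
Sum = 227/1840

P(defect) = 227/1840 ≈ 12.34%


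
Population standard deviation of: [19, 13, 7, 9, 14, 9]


Mean = 71/6
  (19-71/6)²=1849/36
  (13-71/6)²=49/36
  (7-71/6)²=841/36
  (9-71/6)²=289/36
  (14-71/6)²=169/36
  (9-71/6)²=289/36
Σ(x-μ)² = 581/6
σ² = (581/6)/6 = 581/36

σ = √(581/36) ≈ 4.0173


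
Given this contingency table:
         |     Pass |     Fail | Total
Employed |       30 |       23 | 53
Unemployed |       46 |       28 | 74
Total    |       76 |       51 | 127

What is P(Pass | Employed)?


P(Pass | Employed) = 30/(30+23) = 30/53

P(Pass|Employed) = 30/53 ≈ 56.60%


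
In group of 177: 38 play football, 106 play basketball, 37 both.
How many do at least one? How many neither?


|A∪B| = 38+106-37 = 107
Neither = 177-107 = 70

At least one: 107; Neither: 70


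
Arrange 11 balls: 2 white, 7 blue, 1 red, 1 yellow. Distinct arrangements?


11!/(2!×7!×1!×1!) = 3960

3960


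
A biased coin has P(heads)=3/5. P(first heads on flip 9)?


Geometric: P(X=9) = (1-p)^(k-1)×p = (2/5)^8×3/5 = 768/1953125

P(X=9) = 768/1953125 ≈ 0.04%


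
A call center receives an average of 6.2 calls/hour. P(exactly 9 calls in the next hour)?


Poisson(λ=6.2): P(X=9) = e^(-λ)×λ^k/k!
= e^(-6.2) × 6.2^9 / 9!
≈ 0.002029430636 × 13537086.5463 / 362880 ≈ 0.075707

P(X=9) ≈ 0.075707 ≈ 7.57%


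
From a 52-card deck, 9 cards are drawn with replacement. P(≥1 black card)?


P(not a black card) = 26/52 = 1/2
P(none in 9 draws) = (1/2)^9 = 1/512
P(≥1 black card) = 1 - 1/512 = 511/512

P = 511/512 ≈ 99.80%


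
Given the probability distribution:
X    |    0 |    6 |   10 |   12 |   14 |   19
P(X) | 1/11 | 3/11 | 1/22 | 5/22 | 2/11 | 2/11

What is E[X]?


E[X] = Σ x·P(X=x)
= (0)×(1/11) + (6)×(3/11) + (10)×(1/22) + (12)×(5/22) + (14)×(2/11) + (19)×(2/11)
= 119/11

E[X] = 119/11


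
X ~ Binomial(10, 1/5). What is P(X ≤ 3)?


P(X ≤ 3) = Σ P(X=i) for i=0..3
P(X=0) = 1048576/9765625
P(X=1) = 524288/1953125
P(X=2) = 589824/1953125
P(X=3) = 393216/1953125
Sum = 8585216/9765625

P(X ≤ 3) = 8585216/9765625 ≈ 87.91%


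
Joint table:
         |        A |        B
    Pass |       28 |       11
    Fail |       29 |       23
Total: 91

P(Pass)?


P(Pass) = (28+11)/91 = 39/91 = 3/7

P(Pass) = 3/7 ≈ 42.86%


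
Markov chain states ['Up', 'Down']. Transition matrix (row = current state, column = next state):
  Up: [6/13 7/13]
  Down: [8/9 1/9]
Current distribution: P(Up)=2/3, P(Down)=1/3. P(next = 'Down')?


P(next=Down) = Σᵢ P(now=i)×P(i→Down)
= 2/3×7/13 + 1/3×1/9
= 14/39 + 1/27 = 139/351

P = 139/351 ≈ 0.3960


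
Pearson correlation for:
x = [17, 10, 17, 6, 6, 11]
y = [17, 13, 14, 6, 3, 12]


n=6, Σx=67, Σy=65, Σxy=843, Σx²=871, Σy²=843
r = (6×843 - 67×65)/√((6×871 - 67²)(6×843 - 65²))
= 703/√(737×833) = 703/√613921 ≈ 703/783.5311 ≈ 0.8972

r ≈ 0.8972


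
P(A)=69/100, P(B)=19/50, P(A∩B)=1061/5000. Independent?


P(A)×P(B) = 1311/5000
P(A∩B) = 1061/5000
Not equal → NOT independent

No, not independent


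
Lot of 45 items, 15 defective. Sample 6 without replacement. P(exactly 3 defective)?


Hypergeometric: C(15,3)×C(30,3)/C(45,6)
= 455×4060/8145060 = 13195/58179

P(X=3) = 13195/58179 ≈ 22.68%


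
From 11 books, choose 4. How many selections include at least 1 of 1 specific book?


Complement: C(11,4) - C(10,4) = 330 - 210 = 120

120


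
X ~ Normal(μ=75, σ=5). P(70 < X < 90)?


z₁=(70-75)/5=-1.0, z₂=(90-75)/5=3.0
P = Φ(3.0) - Φ(-1.0) = 0.998650 - 0.158655 = 0.839995 ≈ 0.8400

P(70 < X < 90) ≈ 0.8400


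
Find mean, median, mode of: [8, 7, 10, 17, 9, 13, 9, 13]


Sorted: [7, 8, 9, 9, 10, 13, 13, 17]
Mean = 86/8 = 43/4
Median = 19/2
Freq: {8: 1, 7: 1, 10: 1, 17: 1, 9: 2, 13: 2}
Mode: [9, 13]

Mean=43/4, Median=19/2, Mode=[9, 13]


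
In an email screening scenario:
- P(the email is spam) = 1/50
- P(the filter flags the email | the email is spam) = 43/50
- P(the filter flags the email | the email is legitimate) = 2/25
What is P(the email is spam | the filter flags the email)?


Using Bayes' theorem:
P(A|B) = P(B|A)·P(A) / P(B)

P(the filter flags the email) = 43/50 × 1/50 + 2/25 × 49/50
= 43/2500 + 49/625 = 239/2500

P(the email is spam|the filter flags the email) = (43/2500) / (239/2500) = 43/239

P(the email is spam|the filter flags the email) = 43/239 ≈ 17.99%


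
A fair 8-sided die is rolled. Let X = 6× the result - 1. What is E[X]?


E[die] = (1+8)/2 = 9/2
E[X] = 6×9/2 - 1 = 26

E[X] = 26


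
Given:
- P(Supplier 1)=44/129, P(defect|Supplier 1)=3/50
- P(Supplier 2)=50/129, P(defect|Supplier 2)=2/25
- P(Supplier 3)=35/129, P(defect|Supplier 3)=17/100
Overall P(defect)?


P(B) = Σ P(B|Aᵢ)×P(Aᵢ)
  3/50×44/129 = 22/1075
  2/25×50/129 = 4/129
  17/100×35/129 = 119/2580
Sum = 1259/12900

P(defect) = 1259/12900 ≈ 9.76%


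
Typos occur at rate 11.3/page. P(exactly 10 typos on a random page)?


Poisson(λ=11.3): P(X=10) = e^(-λ)×λ^k/k!
= e^(-11.3) × 11.3^10 / 10!
≈ 1.237292426e-05 × 33945673899.2 / 3628800 ≈ 0.115743

P(X=10) ≈ 0.115743 ≈ 11.57%


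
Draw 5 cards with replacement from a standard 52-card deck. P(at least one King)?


P(not a King) = 48/52 = 12/13
P(none in 5 draws) = (12/13)^5 = 248832/371293
P(≥1 King) = 1 - 248832/371293 = 122461/371293

P = 122461/371293 ≈ 32.98%


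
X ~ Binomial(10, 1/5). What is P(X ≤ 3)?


P(X ≤ 3) = Σ P(X=i) for i=0..3
P(X=0) = 1048576/9765625
P(X=1) = 524288/1953125
P(X=2) = 589824/1953125
P(X=3) = 393216/1953125
Sum = 8585216/9765625

P(X ≤ 3) = 8585216/9765625 ≈ 87.91%


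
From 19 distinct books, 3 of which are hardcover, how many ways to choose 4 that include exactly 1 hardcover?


Choose 1 of the 3 hardcovers and 3 of the other 16 books:
C(3,1)×C(16,3) = 3×560 = 1680

1680


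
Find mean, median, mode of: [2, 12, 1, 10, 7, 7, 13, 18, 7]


Sorted: [1, 2, 7, 7, 7, 10, 12, 13, 18]
Mean = 77/9
Median = 7
Freq: {2: 1, 12: 1, 1: 1, 10: 1, 7: 3, 13: 1, 18: 1}
Mode: [7]

Mean=77/9, Median=7, Mode=7


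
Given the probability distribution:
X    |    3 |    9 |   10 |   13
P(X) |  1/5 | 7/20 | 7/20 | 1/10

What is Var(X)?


E[X] = 171/20
E[X²] = 1641/20
Var(X) = E[X²] - (E[X])² = 1641/20 - 29241/400 = 3579/400

Var(X) = 3579/400 ≈ 8.9475


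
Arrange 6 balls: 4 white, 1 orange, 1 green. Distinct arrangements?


6!/(4!×1!×1!) = 30

30


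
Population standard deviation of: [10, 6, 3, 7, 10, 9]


Mean = 45/6 = 15/2
  (10-15/2)²=25/4
  (6-15/2)²=9/4
  (3-15/2)²=81/4
  (7-15/2)²=1/4
  (10-15/2)²=25/4
  (9-15/2)²=9/4
Σ(x-μ)² = 75/2
σ² = (75/2)/6 = 25/4

σ = √(25/4) ≈ 2.5000


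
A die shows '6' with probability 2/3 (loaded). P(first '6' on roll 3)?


Geometric: P(X=3) = (1-p)^(k-1)×p = (1/3)^2×2/3 = 2/27

P(X=3) = 2/27 ≈ 7.41%


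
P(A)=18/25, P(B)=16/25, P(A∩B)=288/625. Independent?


P(A)×P(B) = 288/625
P(A∩B) = 288/625
Equal ✓ → Independent

Yes, independent


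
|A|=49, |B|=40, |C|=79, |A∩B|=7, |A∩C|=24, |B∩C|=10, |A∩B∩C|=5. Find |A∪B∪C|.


|A∪B∪C| = 49+40+79-7-24-10+5 = 132

|A∪B∪C| = 132


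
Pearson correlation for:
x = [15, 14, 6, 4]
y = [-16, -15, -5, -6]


n=4, Σx=39, Σy=-42, Σxy=-504, Σx²=473, Σy²=542
r = (4×(-504) - 39×(-42))/√((4×473 - 39²)(4×542 - (-42)²))
= -378/√(371×404) = -378/√149884 ≈ -378/387.1486 ≈ -0.9764

r ≈ -0.9764


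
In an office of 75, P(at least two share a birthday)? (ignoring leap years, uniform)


P(all different) = Π(365-i)/365 for i=0..74
= 0.000280
P(match) = 1 - 0.000280 = 0.999720

P ≈ 0.9997 ≈ 99.97%


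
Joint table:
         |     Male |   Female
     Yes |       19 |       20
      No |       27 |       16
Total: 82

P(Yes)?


P(Yes) = (19+20)/82 = 39/82

P(Yes) = 39/82 ≈ 47.56%


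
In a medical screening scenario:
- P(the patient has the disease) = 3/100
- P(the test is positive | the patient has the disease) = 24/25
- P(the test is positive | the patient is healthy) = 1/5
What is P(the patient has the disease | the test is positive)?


Using Bayes' theorem:
P(A|B) = P(B|A)·P(A) / P(B)

P(the test is positive) = 24/25 × 3/100 + 1/5 × 97/100
= 18/625 + 97/500 = 557/2500

P(the patient has the disease|the test is positive) = (18/625) / (557/2500) = 72/557

P(the patient has the disease|the test is positive) = 72/557 ≈ 12.93%


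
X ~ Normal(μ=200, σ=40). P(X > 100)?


z = (100-200)/40 = -2.5
P(X > 100) = 1 - P(Z ≤ -2.5) = 1 - 0.0062 = 0.9938

P(X > 100) ≈ 0.9938


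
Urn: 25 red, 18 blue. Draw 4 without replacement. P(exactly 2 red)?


Hypergeometric: C(25,2)×C(18,2)/C(43,4)
= 300×153/123410 = 4590/12341

P(X=2) = 4590/12341 ≈ 37.19%


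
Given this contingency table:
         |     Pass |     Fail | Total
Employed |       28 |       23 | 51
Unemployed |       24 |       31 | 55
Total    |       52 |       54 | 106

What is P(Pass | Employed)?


P(Pass | Employed) = 28/(28+23) = 28/51

P(Pass|Employed) = 28/51 ≈ 54.90%


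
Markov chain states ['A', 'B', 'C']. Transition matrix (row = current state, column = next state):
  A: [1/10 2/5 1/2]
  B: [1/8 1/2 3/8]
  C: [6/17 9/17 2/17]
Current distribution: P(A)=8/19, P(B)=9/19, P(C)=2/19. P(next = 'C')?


P(next=C) = Σᵢ P(now=i)×P(i→C)
= 8/19×1/2 + 9/19×3/8 + 2/19×2/17
= 4/19 + 27/152 + 4/323 = 1035/2584

P = 1035/2584 ≈ 0.4005


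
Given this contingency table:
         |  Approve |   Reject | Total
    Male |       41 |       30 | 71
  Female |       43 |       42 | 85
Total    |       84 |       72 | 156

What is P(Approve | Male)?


P(Approve | Male) = 41/(41+30) = 41/71

P(Approve|Male) = 41/71 ≈ 57.75%


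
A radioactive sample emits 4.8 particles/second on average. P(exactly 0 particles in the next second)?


Poisson(λ=4.8): P(X=0) = e^(-λ)×λ^k/k!
= e^(-4.8) × 4.8^0 / 0!
≈ 0.008229747049 × 1 / 1 ≈ 0.008230

P(X=0) ≈ 0.008230 ≈ 0.82%


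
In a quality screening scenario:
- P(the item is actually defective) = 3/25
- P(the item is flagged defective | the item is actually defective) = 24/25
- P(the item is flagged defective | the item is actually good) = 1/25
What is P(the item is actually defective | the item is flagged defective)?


Using Bayes' theorem:
P(A|B) = P(B|A)·P(A) / P(B)

P(the item is flagged defective) = 24/25 × 3/25 + 1/25 × 22/25
= 72/625 + 22/625 = 94/625

P(the item is actually defective|the item is flagged defective) = (72/625) / (94/625) = 36/47

P(the item is actually defective|the item is flagged defective) = 36/47 ≈ 76.60%


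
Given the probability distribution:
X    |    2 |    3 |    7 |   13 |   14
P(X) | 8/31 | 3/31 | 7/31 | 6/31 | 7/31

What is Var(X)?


E[X] = 250/31
E[X²] = 2788/31
Var(X) = E[X²] - (E[X])² = 2788/31 - 62500/961 = 23928/961

Var(X) = 23928/961 ≈ 24.8991


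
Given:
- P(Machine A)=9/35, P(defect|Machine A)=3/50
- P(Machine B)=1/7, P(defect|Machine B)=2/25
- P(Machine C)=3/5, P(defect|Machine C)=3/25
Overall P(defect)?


P(B) = Σ P(B|Aᵢ)×P(Aᵢ)
  3/50×9/35 = 27/1750
  2/25×1/7 = 2/175
  3/25×3/5 = 9/125
Sum = 173/1750

P(defect) = 173/1750 ≈ 9.89%


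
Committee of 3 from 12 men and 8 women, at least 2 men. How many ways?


Count by #men:
  2M,1W: C(12,2)×C(8,1)=528
  3M,0W: C(12,3)×C(8,0)=220
Total = 748

748


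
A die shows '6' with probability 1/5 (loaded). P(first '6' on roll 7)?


Geometric: P(X=7) = (1-p)^(k-1)×p = (4/5)^6×1/5 = 4096/78125

P(X=7) = 4096/78125 ≈ 5.24%


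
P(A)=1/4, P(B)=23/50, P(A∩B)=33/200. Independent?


P(A)×P(B) = 23/200
P(A∩B) = 33/200
Not equal → NOT independent

No, not independent


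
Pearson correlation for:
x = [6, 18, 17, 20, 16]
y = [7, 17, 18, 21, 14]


n=5, Σx=77, Σy=77, Σxy=1298, Σx²=1305, Σy²=1299
r = (5×1298 - 77×77)/√((5×1305 - 77²)(5×1299 - 77²))
= 561/√(596×566) = 561/√337336 ≈ 561/580.8063 ≈ 0.9659

r ≈ 0.9659


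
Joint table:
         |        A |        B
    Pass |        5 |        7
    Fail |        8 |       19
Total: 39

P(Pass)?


P(Pass) = (5+7)/39 = 12/39 = 4/13

P(Pass) = 4/13 ≈ 30.77%


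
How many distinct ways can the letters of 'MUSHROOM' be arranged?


Letters: 8, freq: {'M': 2, 'U': 1, 'S': 1, 'H': 1, 'R': 1, 'O': 2}
8!/(2!×1!×1!×1!×1!×2!) = 40320/4 = 10080

10080


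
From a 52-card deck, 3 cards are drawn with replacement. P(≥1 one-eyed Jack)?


P(not a one-eyed Jack) = 50/52 = 25/26
P(none in 3 draws) = (25/26)^3 = 15625/17576
P(≥1 one-eyed Jack) = 1 - 15625/17576 = 1951/17576

P = 1951/17576 ≈ 11.10%


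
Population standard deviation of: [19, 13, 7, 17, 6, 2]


Mean = 64/6 = 32/3
  (19-32/3)²=625/9
  (13-32/3)²=49/9
  (7-32/3)²=121/9
  (17-32/3)²=361/9
  (6-32/3)²=196/9
  (2-32/3)²=676/9
Σ(x-μ)² = 676/3
σ² = (676/3)/6 = 338/9

σ = √(338/9) ≈ 6.1283


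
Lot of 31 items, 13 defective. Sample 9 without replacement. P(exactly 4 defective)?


Hypergeometric: C(13,4)×C(18,5)/C(31,9)
= 715×8568/20160075 = 31416/103385

P(X=4) = 31416/103385 ≈ 30.39%


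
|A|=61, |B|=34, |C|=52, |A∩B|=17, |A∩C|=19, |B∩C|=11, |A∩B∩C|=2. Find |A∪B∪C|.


|A∪B∪C| = 61+34+52-17-19-11+2 = 102

|A∪B∪C| = 102


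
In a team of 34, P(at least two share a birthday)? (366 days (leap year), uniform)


P(all different) = Π(366-i)/366 for i=0..33
= 0.205601
P(match) = 1 - 0.205601 = 0.794399

P ≈ 0.7944 ≈ 79.44%


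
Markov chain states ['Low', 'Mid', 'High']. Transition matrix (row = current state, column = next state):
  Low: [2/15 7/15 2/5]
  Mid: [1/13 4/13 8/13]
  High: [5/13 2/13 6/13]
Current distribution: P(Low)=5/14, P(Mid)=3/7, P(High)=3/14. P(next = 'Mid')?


P(next=Mid) = Σᵢ P(now=i)×P(i→Mid)
= 5/14×7/15 + 3/7×4/13 + 3/14×2/13
= 1/6 + 12/91 + 3/91 = 181/546

P = 181/546 ≈ 0.3315


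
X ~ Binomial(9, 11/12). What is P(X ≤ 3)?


P(X ≤ 3) = Σ P(X=i) for i=0..3
P(X=0) = 1/5159780352
P(X=1) = 11/573308928
P(X=2) = 121/143327232
P(X=3) = 9317/429981696
Sum = 29065/1289945088

P(X ≤ 3) = 29065/1289945088 ≈ 0.00%


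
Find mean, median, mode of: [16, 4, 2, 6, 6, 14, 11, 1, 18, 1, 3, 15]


Sorted: [1, 1, 2, 3, 4, 6, 6, 11, 14, 15, 16, 18]
Mean = 97/12
Median = 6
Freq: {16: 1, 4: 1, 2: 1, 6: 2, 14: 1, 11: 1, 1: 2, 18: 1, 3: 1, 15: 1}
Mode: [1, 6]

Mean=97/12, Median=6, Mode=[1, 6]


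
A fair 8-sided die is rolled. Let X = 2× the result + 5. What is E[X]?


E[die] = (1+8)/2 = 9/2
E[X] = 2×9/2 + 5 = 14

E[X] = 14


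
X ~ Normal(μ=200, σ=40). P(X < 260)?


z = (260-200)/40 = 1.5
P(Z < 1.5) = 0.9332

P(X < 260) ≈ 0.9332


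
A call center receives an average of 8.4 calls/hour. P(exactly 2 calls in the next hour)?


Poisson(λ=8.4): P(X=2) = e^(-λ)×λ^k/k!
= e^(-8.4) × 8.4^2 / 2!
≈ 0.0002248673242 × 70.56 / 2 ≈ 0.007933

P(X=2) ≈ 0.007933 ≈ 0.79%


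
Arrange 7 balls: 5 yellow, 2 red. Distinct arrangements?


7!/(5!×2!) = 21

21


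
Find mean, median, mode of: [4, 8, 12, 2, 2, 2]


Sorted: [2, 2, 2, 4, 8, 12]
Mean = 30/6 = 5
Median = 3
Freq: {4: 1, 8: 1, 12: 1, 2: 3}
Mode: [2]

Mean=5, Median=3, Mode=2


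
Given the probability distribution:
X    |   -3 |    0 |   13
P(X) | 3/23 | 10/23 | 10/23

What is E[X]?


E[X] = Σ x·P(X=x)
= (-3)×(3/23) + (0)×(10/23) + (13)×(10/23)
= 121/23

E[X] = 121/23


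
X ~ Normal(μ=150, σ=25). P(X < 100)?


z = (100-150)/25 = -2.0
P(Z < -2.0) = 0.0228

P(X < 100) ≈ 0.0228


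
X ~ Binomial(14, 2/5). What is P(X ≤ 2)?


P(X ≤ 2) = Σ P(X=i) for i=0..2
P(X=0) = 4782969/6103515625
P(X=1) = 44641044/6103515625
P(X=2) = 193444524/6103515625
Sum = 242868537/6103515625

P(X ≤ 2) = 242868537/6103515625 ≈ 3.98%


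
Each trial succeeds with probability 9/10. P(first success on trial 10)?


Geometric: P(X=10) = (1-p)^(k-1)×p = (1/10)^9×9/10 = 9/10000000000

P(X=10) = 9/10000000000 ≈ 0.00%


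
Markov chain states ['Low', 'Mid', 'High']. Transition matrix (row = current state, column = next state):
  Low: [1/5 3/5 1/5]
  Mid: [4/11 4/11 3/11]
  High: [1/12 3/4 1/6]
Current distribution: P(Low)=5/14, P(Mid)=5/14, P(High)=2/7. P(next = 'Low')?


P(next=Low) = Σᵢ P(now=i)×P(i→Low)
= 5/14×1/5 + 5/14×4/11 + 2/7×1/12
= 1/14 + 10/77 + 1/42 = 52/231

P = 52/231 ≈ 0.2251


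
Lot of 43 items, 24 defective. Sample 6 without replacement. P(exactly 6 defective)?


Hypergeometric: C(24,6)×C(19,0)/C(43,6)
= 134596×1/6096454 = 506/22919

P(X=6) = 506/22919 ≈ 2.21%


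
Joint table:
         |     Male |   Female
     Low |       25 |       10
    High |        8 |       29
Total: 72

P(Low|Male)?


P(Low|Male) = 25/(25+8) = 25/33

P = 25/33 ≈ 75.76%


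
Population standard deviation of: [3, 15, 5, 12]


Mean = 35/4
  (3-35/4)²=529/16
  (15-35/4)²=625/16
  (5-35/4)²=225/16
  (12-35/4)²=169/16
Σ(x-μ)² = 387/4
σ² = (387/4)/4 = 387/16

σ = √(387/16) ≈ 4.9181


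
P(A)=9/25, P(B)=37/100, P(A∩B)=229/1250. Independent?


P(A)×P(B) = 333/2500
P(A∩B) = 229/1250
Not equal → NOT independent

No, not independent


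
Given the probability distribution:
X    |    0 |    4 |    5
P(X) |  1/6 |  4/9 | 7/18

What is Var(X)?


E[X] = 67/18
E[X²] = 101/6
Var(X) = E[X²] - (E[X])² = 101/6 - 4489/324 = 965/324

Var(X) = 965/324 ≈ 2.9784


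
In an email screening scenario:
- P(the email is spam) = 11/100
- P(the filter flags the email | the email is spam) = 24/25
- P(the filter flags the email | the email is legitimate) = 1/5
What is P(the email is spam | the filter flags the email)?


Using Bayes' theorem:
P(A|B) = P(B|A)·P(A) / P(B)

P(the filter flags the email) = 24/25 × 11/100 + 1/5 × 89/100
= 66/625 + 89/500 = 709/2500

P(the email is spam|the filter flags the email) = (66/625) / (709/2500) = 264/709

P(the email is spam|the filter flags the email) = 264/709 ≈ 37.24%


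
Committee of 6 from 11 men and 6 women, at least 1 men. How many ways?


Count by #men:
  1M,5W: C(11,1)×C(6,5)=66
  2M,4W: C(11,2)×C(6,4)=825
  3M,3W: C(11,3)×C(6,3)=3300
  4M,2W: C(11,4)×C(6,2)=4950
  5M,1W: C(11,5)×C(6,1)=2772
  6M,0W: C(11,6)×C(6,0)=462
Total = 12375

12375


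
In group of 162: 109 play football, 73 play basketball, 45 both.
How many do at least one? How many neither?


|A∪B| = 109+73-45 = 137
Neither = 162-137 = 25

At least one: 137; Neither: 25


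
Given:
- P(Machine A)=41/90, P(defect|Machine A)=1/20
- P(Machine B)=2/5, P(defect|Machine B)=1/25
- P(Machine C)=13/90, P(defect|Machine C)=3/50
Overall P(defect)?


P(B) = Σ P(B|Aᵢ)×P(Aᵢ)
  1/20×41/90 = 41/1800
  1/25×2/5 = 2/125
  3/50×13/90 = 13/1500
Sum = 427/9000

P(defect) = 427/9000 ≈ 4.74%


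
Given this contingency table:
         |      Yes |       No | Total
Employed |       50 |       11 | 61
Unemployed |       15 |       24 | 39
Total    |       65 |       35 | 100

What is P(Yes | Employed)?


P(Yes | Employed) = 50/(50+11) = 50/61

P(Yes|Employed) = 50/61 ≈ 81.97%


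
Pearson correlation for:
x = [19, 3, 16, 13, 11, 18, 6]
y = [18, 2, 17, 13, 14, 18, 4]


n=7, Σx=86, Σy=86, Σxy=1291, Σx²=1276, Σy²=1322
r = (7×1291 - 86×86)/√((7×1276 - 86²)(7×1322 - 86²))
= 1641/√(1536×1858) = 1641/√2853888 ≈ 1641/1689.3454 ≈ 0.9714

r ≈ 0.9714


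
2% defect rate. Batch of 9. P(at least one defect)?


P(all good) = (49/50)^9 = 1628413597910449/1953125000000000
P(≥1 defect) = 324711402089551/1953125000000000

P = 324711402089551/1953125000000000 ≈ 16.63%


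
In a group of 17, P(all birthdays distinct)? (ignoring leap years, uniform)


P(all different) = Π(365-i)/365 for i=0..16
= (365/365)×(364/365)×...×(349/365)
= 0.684992

P ≈ 0.6850 ≈ 68.50%


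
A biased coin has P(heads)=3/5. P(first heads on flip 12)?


Geometric: P(X=12) = (1-p)^(k-1)×p = (2/5)^11×3/5 = 6144/244140625

P(X=12) = 6144/244140625 ≈ 0.00%


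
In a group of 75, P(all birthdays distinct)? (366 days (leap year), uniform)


P(all different) = Π(366-i)/366 for i=0..74
= (366/366)×(365/366)×...×(292/366)
= 0.000287

P ≈ 0.0003 ≈ 0.03%


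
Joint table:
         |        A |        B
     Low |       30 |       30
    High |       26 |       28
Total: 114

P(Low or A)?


P(Low∨A) = P(Low) + P(A) - P(Low∧A)
= (60 + 56 - 30)/114 = 86/114 = 43/57

P = 43/57 ≈ 75.44%


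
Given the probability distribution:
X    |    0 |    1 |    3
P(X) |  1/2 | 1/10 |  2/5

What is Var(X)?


E[X] = 13/10
E[X²] = 37/10
Var(X) = E[X²] - (E[X])² = 37/10 - 169/100 = 201/100

Var(X) = 201/100 ≈ 2.0100


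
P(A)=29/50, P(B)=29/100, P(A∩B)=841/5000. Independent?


P(A)×P(B) = 841/5000
P(A∩B) = 841/5000
Equal ✓ → Independent

Yes, independent


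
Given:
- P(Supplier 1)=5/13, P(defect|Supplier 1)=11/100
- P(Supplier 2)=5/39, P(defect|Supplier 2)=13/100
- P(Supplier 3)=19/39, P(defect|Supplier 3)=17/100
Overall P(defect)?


P(B) = Σ P(B|Aᵢ)×P(Aᵢ)
  11/100×5/13 = 11/260
  13/100×5/39 = 1/60
  17/100×19/39 = 323/3900
Sum = 553/3900

P(defect) = 553/3900 ≈ 14.18%


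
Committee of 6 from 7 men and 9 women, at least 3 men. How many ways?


Count by #men:
  3M,3W: C(7,3)×C(9,3)=2940
  4M,2W: C(7,4)×C(9,2)=1260
  5M,1W: C(7,5)×C(9,1)=189
  6M,0W: C(7,6)×C(9,0)=7
Total = 4396

4396


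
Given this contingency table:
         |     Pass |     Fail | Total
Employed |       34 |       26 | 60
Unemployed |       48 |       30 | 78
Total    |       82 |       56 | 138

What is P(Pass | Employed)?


P(Pass | Employed) = 34/(34+26) = 34/60 = 17/30

P(Pass|Employed) = 17/30 ≈ 56.67%


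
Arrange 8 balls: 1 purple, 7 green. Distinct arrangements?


8!/(1!×7!) = 8

8


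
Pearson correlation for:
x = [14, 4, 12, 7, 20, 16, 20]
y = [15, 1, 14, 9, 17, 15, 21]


n=7, Σx=93, Σy=92, Σxy=1445, Σx²=1461, Σy²=1458
r = (7×1445 - 93×92)/√((7×1461 - 93²)(7×1458 - 92²))
= 1559/√(1578×1742) = 1559/√2748876 ≈ 1559/1657.9735 ≈ 0.9403

r ≈ 0.9403


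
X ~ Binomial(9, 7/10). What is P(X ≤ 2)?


P(X ≤ 2) = Σ P(X=i) for i=0..2
P(X=0) = 19683/1000000000
P(X=1) = 413343/1000000000
P(X=2) = 964467/250000000
Sum = 2145447/500000000

P(X ≤ 2) = 2145447/500000000 ≈ 0.43%


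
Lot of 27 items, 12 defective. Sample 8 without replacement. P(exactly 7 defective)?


Hypergeometric: C(12,7)×C(15,1)/C(27,8)
= 792×15/2220075 = 8/1495

P(X=7) = 8/1495 ≈ 0.54%


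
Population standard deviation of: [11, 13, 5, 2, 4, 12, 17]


Mean = 64/7
  (11-64/7)²=169/49
  (13-64/7)²=729/49
  (5-64/7)²=841/49
  (2-64/7)²=2500/49
  (4-64/7)²=1296/49
  (12-64/7)²=400/49
  (17-64/7)²=3025/49
Σ(x-μ)² = 1280/7
σ² = (1280/7)/7 = 1280/49

σ = √(1280/49) ≈ 5.1110


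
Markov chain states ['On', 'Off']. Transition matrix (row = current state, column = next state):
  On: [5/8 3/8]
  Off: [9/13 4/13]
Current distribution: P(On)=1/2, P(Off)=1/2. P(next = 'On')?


P(next=On) = Σᵢ P(now=i)×P(i→On)
= 1/2×5/8 + 1/2×9/13
= 5/16 + 9/26 = 137/208

P = 137/208 ≈ 0.6587


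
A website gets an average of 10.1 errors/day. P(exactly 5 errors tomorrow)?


Poisson(λ=10.1): P(X=5) = e^(-λ)×λ^k/k!
= e^(-10.1) × 10.1^5 / 5!
≈ 4.107955523e-05 × 105101.00501 / 120 ≈ 0.035979

P(X=5) ≈ 0.035979 ≈ 3.60%


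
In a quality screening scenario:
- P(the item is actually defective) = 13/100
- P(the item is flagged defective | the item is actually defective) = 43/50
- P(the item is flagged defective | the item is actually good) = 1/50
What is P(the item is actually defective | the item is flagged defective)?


Using Bayes' theorem:
P(A|B) = P(B|A)·P(A) / P(B)

P(the item is flagged defective) = 43/50 × 13/100 + 1/50 × 87/100
= 559/5000 + 87/5000 = 323/2500

P(the item is actually defective|the item is flagged defective) = (559/5000) / (323/2500) = 559/646

P(the item is actually defective|the item is flagged defective) = 559/646 ≈ 86.53%


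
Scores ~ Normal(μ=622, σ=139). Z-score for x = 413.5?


z = (x - μ)/σ = (413.5 - 622)/139 = -1.5

z = -1.5


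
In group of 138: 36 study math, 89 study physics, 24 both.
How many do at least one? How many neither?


|A∪B| = 36+89-24 = 101
Neither = 138-101 = 37

At least one: 101; Neither: 37


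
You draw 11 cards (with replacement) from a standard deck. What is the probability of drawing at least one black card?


P(not a black card) = 26/52 = 1/2
P(none in 11 draws) = (1/2)^11 = 1/2048
P(≥1 black card) = 1 - 1/2048 = 2047/2048

P = 2047/2048 ≈ 99.95%


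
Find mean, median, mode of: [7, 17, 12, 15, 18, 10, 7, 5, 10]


Sorted: [5, 7, 7, 10, 10, 12, 15, 17, 18]
Mean = 101/9
Median = 10
Freq: {7: 2, 17: 1, 12: 1, 15: 1, 18: 1, 10: 2, 5: 1}
Mode: [7, 10]

Mean=101/9, Median=10, Mode=[7, 10]


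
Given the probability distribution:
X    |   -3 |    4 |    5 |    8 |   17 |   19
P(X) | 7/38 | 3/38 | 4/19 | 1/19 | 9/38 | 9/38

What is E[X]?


E[X] = Σ x·P(X=x)
= (-3)×(7/38) + (4)×(3/38) + (5)×(4/19) + (8)×(1/19) + (17)×(9/38) + (19)×(9/38)
= 371/38

E[X] = 371/38


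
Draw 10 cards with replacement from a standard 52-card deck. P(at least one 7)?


P(not a 7) = 48/52 = 12/13
P(none in 10 draws) = (12/13)^10 = 61917364224/137858491849
P(≥1 7) = 1 - 61917364224/137858491849 = 75941127625/137858491849

P = 75941127625/137858491849 ≈ 55.09%


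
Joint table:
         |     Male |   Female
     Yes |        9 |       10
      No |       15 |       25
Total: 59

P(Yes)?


P(Yes) = (9+10)/59 = 19/59

P(Yes) = 19/59 ≈ 32.20%


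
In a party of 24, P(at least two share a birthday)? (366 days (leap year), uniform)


P(all different) = Π(366-i)/366 for i=0..23
= 0.462654
P(match) = 1 - 0.462654 = 0.537346

P ≈ 0.5373 ≈ 53.73%


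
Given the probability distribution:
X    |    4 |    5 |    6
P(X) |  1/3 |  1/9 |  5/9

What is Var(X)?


E[X] = 47/9
E[X²] = 253/9
Var(X) = E[X²] - (E[X])² = 253/9 - 2209/81 = 68/81

Var(X) = 68/81 ≈ 0.8395


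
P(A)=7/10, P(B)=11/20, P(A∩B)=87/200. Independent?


P(A)×P(B) = 77/200
P(A∩B) = 87/200
Not equal → NOT independent

No, not independent


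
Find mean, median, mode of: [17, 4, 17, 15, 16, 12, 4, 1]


Sorted: [1, 4, 4, 12, 15, 16, 17, 17]
Mean = 86/8 = 43/4
Median = 27/2
Freq: {17: 2, 4: 2, 15: 1, 16: 1, 12: 1, 1: 1}
Mode: [4, 17]

Mean=43/4, Median=27/2, Mode=[4, 17]


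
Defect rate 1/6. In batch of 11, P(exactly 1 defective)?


Binomial: P(X=1) = C(11,1)×p^1×(1-p)^10
= 11 × 1/6 × 9765625/60466176 = 107421875/362797056

P(X=1) = 107421875/362797056 ≈ 29.61%


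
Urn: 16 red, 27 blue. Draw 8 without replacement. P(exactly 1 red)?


Hypergeometric: C(16,1)×C(27,7)/C(43,8)
= 16×888030/145008513 = 121440/1239389

P(X=1) = 121440/1239389 ≈ 9.80%


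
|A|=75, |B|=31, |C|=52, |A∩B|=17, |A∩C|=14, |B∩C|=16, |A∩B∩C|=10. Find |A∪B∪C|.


|A∪B∪C| = 75+31+52-17-14-16+10 = 121

|A∪B∪C| = 121


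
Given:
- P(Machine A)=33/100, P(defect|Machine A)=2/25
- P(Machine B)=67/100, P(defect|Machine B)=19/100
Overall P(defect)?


P(B) = Σ P(B|Aᵢ)×P(Aᵢ)
  2/25×33/100 = 33/1250
  19/100×67/100 = 1273/10000
Sum = 1537/10000

P(defect) = 1537/10000 ≈ 15.37%


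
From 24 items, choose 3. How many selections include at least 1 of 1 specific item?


Complement: C(24,3) - C(23,3) = 2024 - 1771 = 253

253


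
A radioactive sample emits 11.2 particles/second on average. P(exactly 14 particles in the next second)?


Poisson(λ=11.2): P(X=14) = e^(-λ)×λ^k/k!
= e^(-11.2) × 11.2^14 / 14!
≈ 1.367419607e-05 × 4.88711228505e+14 / 87178291200 ≈ 0.076656

P(X=14) ≈ 0.076656 ≈ 7.67%


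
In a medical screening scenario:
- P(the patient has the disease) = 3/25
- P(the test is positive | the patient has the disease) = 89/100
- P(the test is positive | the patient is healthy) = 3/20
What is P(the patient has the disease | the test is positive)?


Using Bayes' theorem:
P(A|B) = P(B|A)·P(A) / P(B)

P(the test is positive) = 89/100 × 3/25 + 3/20 × 22/25
= 267/2500 + 33/250 = 597/2500

P(the patient has the disease|the test is positive) = (267/2500) / (597/2500) = 89/199

P(the patient has the disease|the test is positive) = 89/199 ≈ 44.72%


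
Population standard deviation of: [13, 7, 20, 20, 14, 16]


Mean = 90/6 = 15
  (13-15)²=4
  (7-15)²=64
  (20-15)²=25
  (20-15)²=25
  (14-15)²=1
  (16-15)²=1
Σ(x-μ)² = 120
σ² = 120/6 = 20

σ = √(20) ≈ 4.4721


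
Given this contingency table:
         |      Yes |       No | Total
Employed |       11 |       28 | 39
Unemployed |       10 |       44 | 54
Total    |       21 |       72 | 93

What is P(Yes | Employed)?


P(Yes | Employed) = 11/(11+28) = 11/39

P(Yes|Employed) = 11/39 ≈ 28.21%


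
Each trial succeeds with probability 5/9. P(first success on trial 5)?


Geometric: P(X=5) = (1-p)^(k-1)×p = (4/9)^4×5/9 = 1280/59049

P(X=5) = 1280/59049 ≈ 2.17%


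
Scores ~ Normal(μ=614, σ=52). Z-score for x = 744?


z = (x - μ)/σ = (744 - 614)/52 = 2.5

z = 2.5


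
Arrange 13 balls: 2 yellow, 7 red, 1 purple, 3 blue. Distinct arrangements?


13!/(2!×7!×1!×3!) = 102960

102960


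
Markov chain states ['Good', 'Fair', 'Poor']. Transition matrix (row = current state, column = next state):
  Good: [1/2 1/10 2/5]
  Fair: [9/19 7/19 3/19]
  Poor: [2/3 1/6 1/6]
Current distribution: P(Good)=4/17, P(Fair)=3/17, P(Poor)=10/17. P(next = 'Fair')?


P(next=Fair) = Σᵢ P(now=i)×P(i→Fair)
= 4/17×1/10 + 3/17×7/19 + 10/17×1/6
= 2/85 + 21/323 + 5/51 = 904/4845

P = 904/4845 ≈ 0.1866


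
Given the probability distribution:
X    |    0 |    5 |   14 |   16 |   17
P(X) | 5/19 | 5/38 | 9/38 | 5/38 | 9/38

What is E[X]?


E[X] = Σ x·P(X=x)
= (0)×(5/19) + (5)×(5/38) + (14)×(9/38) + (16)×(5/38) + (17)×(9/38)
= 192/19

E[X] = 192/19


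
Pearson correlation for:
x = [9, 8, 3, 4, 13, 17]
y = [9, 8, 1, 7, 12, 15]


n=6, Σx=54, Σy=52, Σxy=587, Σx²=628, Σy²=564
r = (6×587 - 54×52)/√((6×628 - 54²)(6×564 - 52²))
= 714/√(852×680) = 714/√579360 ≈ 714/761.1570 ≈ 0.9380

r ≈ 0.9380


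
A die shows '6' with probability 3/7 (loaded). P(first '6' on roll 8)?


Geometric: P(X=8) = (1-p)^(k-1)×p = (4/7)^7×3/7 = 49152/5764801

P(X=8) = 49152/5764801 ≈ 0.85%


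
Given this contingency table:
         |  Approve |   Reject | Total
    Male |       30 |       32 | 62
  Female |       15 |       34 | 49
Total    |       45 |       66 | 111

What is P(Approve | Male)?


P(Approve | Male) = 30/(30+32) = 30/62 = 15/31

P(Approve|Male) = 15/31 ≈ 48.39%


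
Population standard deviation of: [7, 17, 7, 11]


Mean = 42/4 = 21/2
  (7-21/2)²=49/4
  (17-21/2)²=169/4
  (7-21/2)²=49/4
  (11-21/2)²=1/4
Σ(x-μ)² = 67
σ² = 67/4

σ = √(67/4) ≈ 4.0927


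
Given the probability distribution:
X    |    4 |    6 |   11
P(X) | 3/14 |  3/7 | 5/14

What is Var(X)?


E[X] = 103/14
E[X²] = 869/14
Var(X) = E[X²] - (E[X])² = 869/14 - 10609/196 = 1557/196

Var(X) = 1557/196 ≈ 7.9439


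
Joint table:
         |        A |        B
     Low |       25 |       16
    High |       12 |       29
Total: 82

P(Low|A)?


P(Low|A) = 25/(25+12) = 25/37

P = 25/37 ≈ 67.57%


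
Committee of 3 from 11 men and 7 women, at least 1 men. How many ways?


Count by #men:
  1M,2W: C(11,1)×C(7,2)=231
  2M,1W: C(11,2)×C(7,1)=385
  3M,0W: C(11,3)×C(7,0)=165
Total = 781

781


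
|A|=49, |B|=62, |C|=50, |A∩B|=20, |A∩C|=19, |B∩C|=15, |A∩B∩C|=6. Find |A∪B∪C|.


|A∪B∪C| = 49+62+50-20-19-15+6 = 113

|A∪B∪C| = 113


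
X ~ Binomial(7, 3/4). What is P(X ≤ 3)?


P(X ≤ 3) = Σ P(X=i) for i=0..3
P(X=0) = 1/16384
P(X=1) = 21/16384
P(X=2) = 189/16384
P(X=3) = 945/16384
Sum = 289/4096

P(X ≤ 3) = 289/4096 ≈ 7.06%


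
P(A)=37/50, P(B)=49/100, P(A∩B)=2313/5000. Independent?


P(A)×P(B) = 1813/5000
P(A∩B) = 2313/5000
Not equal → NOT independent

No, not independent


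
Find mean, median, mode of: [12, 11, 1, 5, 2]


Sorted: [1, 2, 5, 11, 12]
Mean = 31/5
Median = 5
Freq: {12: 1, 11: 1, 1: 1, 5: 1, 2: 1}
Mode: No mode

Mean=31/5, Median=5, Mode=No mode


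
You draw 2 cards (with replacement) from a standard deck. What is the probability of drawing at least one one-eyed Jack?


P(not a one-eyed Jack) = 50/52 = 25/26
P(none in 2 draws) = (25/26)^2 = 625/676
P(≥1 one-eyed Jack) = 1 - 625/676 = 51/676

P = 51/676 ≈ 7.54%


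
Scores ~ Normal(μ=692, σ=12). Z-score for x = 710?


z = (x - μ)/σ = (710 - 692)/12 = 1.5

z = 1.5


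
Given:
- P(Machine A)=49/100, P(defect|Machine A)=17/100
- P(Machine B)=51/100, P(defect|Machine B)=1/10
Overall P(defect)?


P(B) = Σ P(B|Aᵢ)×P(Aᵢ)
  17/100×49/100 = 833/10000
  1/10×51/100 = 51/1000
Sum = 1343/10000

P(defect) = 1343/10000 ≈ 13.43%


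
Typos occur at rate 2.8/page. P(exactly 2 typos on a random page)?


Poisson(λ=2.8): P(X=2) = e^(-λ)×λ^k/k!
= e^(-2.8) × 2.8^2 / 2!
≈ 0.06081006263 × 7.84 / 2 ≈ 0.238375

P(X=2) ≈ 0.238375 ≈ 23.84%


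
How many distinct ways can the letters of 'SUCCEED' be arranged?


Letters: 7, freq: {'S': 1, 'U': 1, 'C': 2, 'E': 2, 'D': 1}
7!/(1!×1!×2!×2!×1!) = 5040/4 = 1260

1260


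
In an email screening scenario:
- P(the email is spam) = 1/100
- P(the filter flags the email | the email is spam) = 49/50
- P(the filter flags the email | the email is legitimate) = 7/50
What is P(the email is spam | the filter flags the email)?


Using Bayes' theorem:
P(A|B) = P(B|A)·P(A) / P(B)

P(the filter flags the email) = 49/50 × 1/100 + 7/50 × 99/100
= 49/5000 + 693/5000 = 371/2500

P(the email is spam|the filter flags the email) = (49/5000) / (371/2500) = 7/106

P(the email is spam|the filter flags the email) = 7/106 ≈ 6.60%


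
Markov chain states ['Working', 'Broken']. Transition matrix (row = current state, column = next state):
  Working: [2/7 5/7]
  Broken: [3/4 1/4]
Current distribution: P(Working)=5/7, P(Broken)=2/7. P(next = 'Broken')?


P(next=Broken) = Σᵢ P(now=i)×P(i→Broken)
= 5/7×5/7 + 2/7×1/4
= 25/49 + 1/14 = 57/98

P = 57/98 ≈ 0.5816


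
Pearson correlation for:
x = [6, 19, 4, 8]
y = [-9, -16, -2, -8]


n=4, Σx=37, Σy=-35, Σxy=-430, Σx²=477, Σy²=405
r = (4×(-430) - 37×(-35))/√((4×477 - 37²)(4×405 - (-35)²))
= -425/√(539×395) = -425/√212905 ≈ -425/461.4163 ≈ -0.9211

r ≈ -0.9211


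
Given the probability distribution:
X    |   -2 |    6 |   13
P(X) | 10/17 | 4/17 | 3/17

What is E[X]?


E[X] = Σ x·P(X=x)
= (-2)×(10/17) + (6)×(4/17) + (13)×(3/17)
= 43/17

E[X] = 43/17


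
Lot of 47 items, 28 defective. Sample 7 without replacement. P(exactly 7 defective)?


Hypergeometric: C(28,7)×C(19,0)/C(47,7)
= 1184040×1/62891499 = 1560/82861

P(X=7) = 1560/82861 ≈ 1.88%


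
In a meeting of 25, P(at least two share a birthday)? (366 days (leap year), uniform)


P(all different) = Π(366-i)/366 for i=0..24
= 0.432316
P(match) = 1 - 0.432316 = 0.567684

P ≈ 0.5677 ≈ 56.77%


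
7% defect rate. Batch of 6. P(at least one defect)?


P(all good) = (93/100)^6 = 646990183449/1000000000000
P(≥1 defect) = 353009816551/1000000000000

P = 353009816551/1000000000000 ≈ 35.30%


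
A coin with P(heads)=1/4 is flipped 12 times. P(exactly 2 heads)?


Binomial: P(X=2) = C(12,2)×p^2×(1-p)^10
= 66 × 1/16 × 59049/1048576 = 1948617/8388608

P(X=2) = 1948617/8388608 ≈ 23.23%


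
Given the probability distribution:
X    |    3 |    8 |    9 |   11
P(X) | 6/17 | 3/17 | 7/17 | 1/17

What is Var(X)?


E[X] = 116/17
E[X²] = 934/17
Var(X) = E[X²] - (E[X])² = 934/17 - 13456/289 = 2422/289

Var(X) = 2422/289 ≈ 8.3806


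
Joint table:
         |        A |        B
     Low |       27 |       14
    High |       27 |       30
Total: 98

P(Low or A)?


P(Low∨A) = P(Low) + P(A) - P(Low∧A)
= (41 + 54 - 27)/98 = 68/98 = 34/49

P = 34/49 ≈ 69.39%


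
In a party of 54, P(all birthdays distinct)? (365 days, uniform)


P(all different) = Π(365-i)/365 for i=0..53
= (365/365)×(364/365)×...×(312/365)
= 0.016123

P ≈ 0.0161 ≈ 1.61%


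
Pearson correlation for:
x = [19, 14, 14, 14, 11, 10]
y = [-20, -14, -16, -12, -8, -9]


n=6, Σx=82, Σy=-79, Σxy=-1146, Σx²=1170, Σy²=1141
r = (6×(-1146) - 82×(-79))/√((6×1170 - 82²)(6×1141 - (-79)²))
= -398/√(296×605) = -398/√179080 ≈ -398/423.1784 ≈ -0.9405

r ≈ -0.9405


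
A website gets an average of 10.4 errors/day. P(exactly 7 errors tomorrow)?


Poisson(λ=10.4): P(X=7) = e^(-λ)×λ^k/k!
= e^(-10.4) × 10.4^7 / 7!
≈ 3.043248301e-05 × 13159317.7924 / 5040 ≈ 0.079458

P(X=7) ≈ 0.079458 ≈ 7.95%


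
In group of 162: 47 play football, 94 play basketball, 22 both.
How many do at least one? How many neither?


|A∪B| = 47+94-22 = 119
Neither = 162-119 = 43

At least one: 119; Neither: 43


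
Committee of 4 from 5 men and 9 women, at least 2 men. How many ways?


Count by #men:
  2M,2W: C(5,2)×C(9,2)=360
  3M,1W: C(5,3)×C(9,1)=90
  4M,0W: C(5,4)×C(9,0)=5
Total = 455

455


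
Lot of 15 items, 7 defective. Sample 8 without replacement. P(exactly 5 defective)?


Hypergeometric: C(7,5)×C(8,3)/C(15,8)
= 21×56/6435 = 392/2145

P(X=5) = 392/2145 ≈ 18.28%


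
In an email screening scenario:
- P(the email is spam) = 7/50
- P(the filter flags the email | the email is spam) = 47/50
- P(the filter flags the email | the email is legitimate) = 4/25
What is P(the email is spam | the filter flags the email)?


Using Bayes' theorem:
P(A|B) = P(B|A)·P(A) / P(B)

P(the filter flags the email) = 47/50 × 7/50 + 4/25 × 43/50
= 329/2500 + 86/625 = 673/2500

P(the email is spam|the filter flags the email) = (329/2500) / (673/2500) = 329/673

P(the email is spam|the filter flags the email) = 329/673 ≈ 48.89%


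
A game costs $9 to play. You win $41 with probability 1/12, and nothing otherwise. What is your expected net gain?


E[gain] = (41-9)×1/12 + (-9)×11/12
= 8/3 - 33/4 = -67/12

Expected net gain = $-67/12 ≈ $-5.58


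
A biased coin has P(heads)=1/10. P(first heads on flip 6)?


Geometric: P(X=6) = (1-p)^(k-1)×p = (9/10)^5×1/10 = 59049/1000000

P(X=6) = 59049/1000000 ≈ 5.90%


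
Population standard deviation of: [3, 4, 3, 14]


Mean = 24/4 = 6
  (3-6)²=9
  (4-6)²=4
  (3-6)²=9
  (14-6)²=64
Σ(x-μ)² = 86
σ² = 86/4 = 43/2

σ = √(43/2) ≈ 4.6368
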